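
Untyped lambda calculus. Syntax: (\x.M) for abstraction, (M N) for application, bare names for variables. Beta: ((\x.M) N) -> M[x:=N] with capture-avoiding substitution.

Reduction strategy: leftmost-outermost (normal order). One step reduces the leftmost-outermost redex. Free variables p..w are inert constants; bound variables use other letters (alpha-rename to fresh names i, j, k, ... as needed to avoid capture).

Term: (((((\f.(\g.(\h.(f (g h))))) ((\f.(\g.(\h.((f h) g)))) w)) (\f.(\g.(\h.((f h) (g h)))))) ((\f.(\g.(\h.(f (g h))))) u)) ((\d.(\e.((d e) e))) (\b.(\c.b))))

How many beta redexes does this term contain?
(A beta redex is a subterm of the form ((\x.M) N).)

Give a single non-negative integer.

Term: (((((\f.(\g.(\h.(f (g h))))) ((\f.(\g.(\h.((f h) g)))) w)) (\f.(\g.(\h.((f h) (g h)))))) ((\f.(\g.(\h.(f (g h))))) u)) ((\d.(\e.((d e) e))) (\b.(\c.b))))
  Redex: ((\f.(\g.(\h.(f (g h))))) ((\f.(\g.(\h.((f h) g)))) w))
  Redex: ((\f.(\g.(\h.((f h) g)))) w)
  Redex: ((\f.(\g.(\h.(f (g h))))) u)
  Redex: ((\d.(\e.((d e) e))) (\b.(\c.b)))
Total redexes: 4

Answer: 4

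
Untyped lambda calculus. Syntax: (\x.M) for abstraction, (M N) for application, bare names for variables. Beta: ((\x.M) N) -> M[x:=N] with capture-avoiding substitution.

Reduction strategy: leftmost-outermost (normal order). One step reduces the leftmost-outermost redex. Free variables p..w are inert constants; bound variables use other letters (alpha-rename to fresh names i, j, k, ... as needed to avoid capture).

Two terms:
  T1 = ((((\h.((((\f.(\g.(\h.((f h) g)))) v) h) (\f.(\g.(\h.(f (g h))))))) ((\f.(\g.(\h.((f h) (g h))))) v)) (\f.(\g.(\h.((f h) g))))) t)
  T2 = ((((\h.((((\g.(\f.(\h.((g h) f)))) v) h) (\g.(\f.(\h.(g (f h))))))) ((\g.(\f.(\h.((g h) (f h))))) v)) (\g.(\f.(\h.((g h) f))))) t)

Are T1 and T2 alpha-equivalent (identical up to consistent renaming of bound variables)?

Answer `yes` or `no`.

Term 1: ((((\h.((((\f.(\g.(\h.((f h) g)))) v) h) (\f.(\g.(\h.(f (g h))))))) ((\f.(\g.(\h.((f h) (g h))))) v)) (\f.(\g.(\h.((f h) g))))) t)
Term 2: ((((\h.((((\g.(\f.(\h.((g h) f)))) v) h) (\g.(\f.(\h.(g (f h))))))) ((\g.(\f.(\h.((g h) (f h))))) v)) (\g.(\f.(\h.((g h) f))))) t)
Alpha-equivalence: compare structure up to binder renaming.
Result: True

Answer: yes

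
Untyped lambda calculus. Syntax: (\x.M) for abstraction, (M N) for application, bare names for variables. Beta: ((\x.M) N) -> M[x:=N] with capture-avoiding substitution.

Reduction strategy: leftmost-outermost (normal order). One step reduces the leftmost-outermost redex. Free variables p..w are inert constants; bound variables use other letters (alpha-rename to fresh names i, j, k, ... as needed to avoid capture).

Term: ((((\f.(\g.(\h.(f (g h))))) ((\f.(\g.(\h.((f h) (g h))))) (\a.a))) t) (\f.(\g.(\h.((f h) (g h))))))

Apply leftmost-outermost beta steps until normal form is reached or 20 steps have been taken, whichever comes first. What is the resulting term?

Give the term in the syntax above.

Answer: (\h.(h ((t (\f.(\g.(\h.((f h) (g h)))))) h)))

Derivation:
Step 0: ((((\f.(\g.(\h.(f (g h))))) ((\f.(\g.(\h.((f h) (g h))))) (\a.a))) t) (\f.(\g.(\h.((f h) (g h))))))
Step 1: (((\g.(\h.(((\f.(\g.(\h.((f h) (g h))))) (\a.a)) (g h)))) t) (\f.(\g.(\h.((f h) (g h))))))
Step 2: ((\h.(((\f.(\g.(\h.((f h) (g h))))) (\a.a)) (t h))) (\f.(\g.(\h.((f h) (g h))))))
Step 3: (((\f.(\g.(\h.((f h) (g h))))) (\a.a)) (t (\f.(\g.(\h.((f h) (g h)))))))
Step 4: ((\g.(\h.(((\a.a) h) (g h)))) (t (\f.(\g.(\h.((f h) (g h)))))))
Step 5: (\h.(((\a.a) h) ((t (\f.(\g.(\h.((f h) (g h)))))) h)))
Step 6: (\h.(h ((t (\f.(\g.(\h.((f h) (g h)))))) h)))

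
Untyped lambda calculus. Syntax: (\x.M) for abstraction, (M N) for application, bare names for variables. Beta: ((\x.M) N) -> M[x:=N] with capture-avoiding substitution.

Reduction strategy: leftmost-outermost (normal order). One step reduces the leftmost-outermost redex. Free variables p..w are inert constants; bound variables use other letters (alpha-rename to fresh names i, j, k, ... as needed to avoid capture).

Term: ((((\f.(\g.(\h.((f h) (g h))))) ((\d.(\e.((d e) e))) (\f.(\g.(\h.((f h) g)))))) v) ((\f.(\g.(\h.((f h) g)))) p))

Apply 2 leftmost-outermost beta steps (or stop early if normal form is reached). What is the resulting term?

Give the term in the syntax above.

Step 0: ((((\f.(\g.(\h.((f h) (g h))))) ((\d.(\e.((d e) e))) (\f.(\g.(\h.((f h) g)))))) v) ((\f.(\g.(\h.((f h) g)))) p))
Step 1: (((\g.(\h.((((\d.(\e.((d e) e))) (\f.(\g.(\h.((f h) g))))) h) (g h)))) v) ((\f.(\g.(\h.((f h) g)))) p))
Step 2: ((\h.((((\d.(\e.((d e) e))) (\f.(\g.(\h.((f h) g))))) h) (v h))) ((\f.(\g.(\h.((f h) g)))) p))

Answer: ((\h.((((\d.(\e.((d e) e))) (\f.(\g.(\h.((f h) g))))) h) (v h))) ((\f.(\g.(\h.((f h) g)))) p))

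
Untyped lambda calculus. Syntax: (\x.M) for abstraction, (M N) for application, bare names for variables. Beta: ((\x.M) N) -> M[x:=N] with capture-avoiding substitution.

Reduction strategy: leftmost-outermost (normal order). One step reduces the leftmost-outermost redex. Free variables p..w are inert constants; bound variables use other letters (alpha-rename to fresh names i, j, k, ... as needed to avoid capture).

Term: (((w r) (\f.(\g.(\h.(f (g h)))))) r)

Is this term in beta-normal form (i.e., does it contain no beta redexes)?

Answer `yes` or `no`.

Answer: yes

Derivation:
Term: (((w r) (\f.(\g.(\h.(f (g h)))))) r)
No beta redexes found.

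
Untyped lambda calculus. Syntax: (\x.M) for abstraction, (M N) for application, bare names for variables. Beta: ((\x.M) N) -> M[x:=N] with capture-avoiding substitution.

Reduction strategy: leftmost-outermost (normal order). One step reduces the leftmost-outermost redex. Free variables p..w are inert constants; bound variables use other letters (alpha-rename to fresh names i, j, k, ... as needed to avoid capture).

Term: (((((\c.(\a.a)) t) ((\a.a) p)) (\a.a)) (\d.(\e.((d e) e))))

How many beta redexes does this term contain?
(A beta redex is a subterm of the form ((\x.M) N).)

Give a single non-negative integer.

Answer: 2

Derivation:
Term: (((((\c.(\a.a)) t) ((\a.a) p)) (\a.a)) (\d.(\e.((d e) e))))
  Redex: ((\c.(\a.a)) t)
  Redex: ((\a.a) p)
Total redexes: 2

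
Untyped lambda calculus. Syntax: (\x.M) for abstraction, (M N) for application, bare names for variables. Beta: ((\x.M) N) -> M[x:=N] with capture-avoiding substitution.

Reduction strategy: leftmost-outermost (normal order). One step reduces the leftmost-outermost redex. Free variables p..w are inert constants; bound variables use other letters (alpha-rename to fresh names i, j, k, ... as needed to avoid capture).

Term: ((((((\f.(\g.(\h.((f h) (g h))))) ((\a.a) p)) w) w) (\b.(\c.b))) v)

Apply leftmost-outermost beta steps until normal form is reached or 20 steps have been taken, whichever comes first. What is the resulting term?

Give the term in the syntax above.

Step 0: ((((((\f.(\g.(\h.((f h) (g h))))) ((\a.a) p)) w) w) (\b.(\c.b))) v)
Step 1: (((((\g.(\h.((((\a.a) p) h) (g h)))) w) w) (\b.(\c.b))) v)
Step 2: ((((\h.((((\a.a) p) h) (w h))) w) (\b.(\c.b))) v)
Step 3: ((((((\a.a) p) w) (w w)) (\b.(\c.b))) v)
Step 4: ((((p w) (w w)) (\b.(\c.b))) v)

Answer: ((((p w) (w w)) (\b.(\c.b))) v)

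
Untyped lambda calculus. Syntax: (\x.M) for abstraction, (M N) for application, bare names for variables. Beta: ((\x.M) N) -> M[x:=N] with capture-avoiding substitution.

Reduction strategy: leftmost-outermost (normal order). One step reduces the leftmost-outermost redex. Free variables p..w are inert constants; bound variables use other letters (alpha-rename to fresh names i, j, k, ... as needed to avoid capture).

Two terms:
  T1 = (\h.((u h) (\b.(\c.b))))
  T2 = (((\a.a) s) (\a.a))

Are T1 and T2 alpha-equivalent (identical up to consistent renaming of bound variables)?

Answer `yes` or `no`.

Term 1: (\h.((u h) (\b.(\c.b))))
Term 2: (((\a.a) s) (\a.a))
Alpha-equivalence: compare structure up to binder renaming.
Result: False

Answer: no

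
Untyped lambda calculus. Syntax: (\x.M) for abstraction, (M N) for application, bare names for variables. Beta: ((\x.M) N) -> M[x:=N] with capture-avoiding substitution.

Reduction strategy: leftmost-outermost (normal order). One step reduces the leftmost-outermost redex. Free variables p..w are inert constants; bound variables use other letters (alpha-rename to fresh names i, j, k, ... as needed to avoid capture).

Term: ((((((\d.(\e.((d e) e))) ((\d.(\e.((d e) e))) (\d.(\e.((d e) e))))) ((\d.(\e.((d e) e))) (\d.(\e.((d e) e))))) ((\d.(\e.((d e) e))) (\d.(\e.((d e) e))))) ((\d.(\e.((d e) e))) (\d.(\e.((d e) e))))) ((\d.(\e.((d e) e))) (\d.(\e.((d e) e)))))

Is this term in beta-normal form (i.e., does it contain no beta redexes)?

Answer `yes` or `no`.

Answer: no

Derivation:
Term: ((((((\d.(\e.((d e) e))) ((\d.(\e.((d e) e))) (\d.(\e.((d e) e))))) ((\d.(\e.((d e) e))) (\d.(\e.((d e) e))))) ((\d.(\e.((d e) e))) (\d.(\e.((d e) e))))) ((\d.(\e.((d e) e))) (\d.(\e.((d e) e))))) ((\d.(\e.((d e) e))) (\d.(\e.((d e) e)))))
Found 6 beta redex(es).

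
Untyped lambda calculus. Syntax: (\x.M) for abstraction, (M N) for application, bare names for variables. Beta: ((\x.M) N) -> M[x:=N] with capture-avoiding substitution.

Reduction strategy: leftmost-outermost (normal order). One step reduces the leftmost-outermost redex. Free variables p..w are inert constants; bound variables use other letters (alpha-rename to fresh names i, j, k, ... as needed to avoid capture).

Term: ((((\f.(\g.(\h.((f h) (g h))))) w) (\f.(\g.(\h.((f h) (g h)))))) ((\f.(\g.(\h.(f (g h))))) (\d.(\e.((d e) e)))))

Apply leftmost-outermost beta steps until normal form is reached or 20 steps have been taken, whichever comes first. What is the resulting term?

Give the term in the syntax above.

Answer: ((w (\g.(\h.(\e.(((g h) e) e))))) (\g.(\h.(\e.(((h (g h)) e) e)))))

Derivation:
Step 0: ((((\f.(\g.(\h.((f h) (g h))))) w) (\f.(\g.(\h.((f h) (g h)))))) ((\f.(\g.(\h.(f (g h))))) (\d.(\e.((d e) e)))))
Step 1: (((\g.(\h.((w h) (g h)))) (\f.(\g.(\h.((f h) (g h)))))) ((\f.(\g.(\h.(f (g h))))) (\d.(\e.((d e) e)))))
Step 2: ((\h.((w h) ((\f.(\g.(\h.((f h) (g h))))) h))) ((\f.(\g.(\h.(f (g h))))) (\d.(\e.((d e) e)))))
Step 3: ((w ((\f.(\g.(\h.(f (g h))))) (\d.(\e.((d e) e))))) ((\f.(\g.(\h.((f h) (g h))))) ((\f.(\g.(\h.(f (g h))))) (\d.(\e.((d e) e))))))
Step 4: ((w (\g.(\h.((\d.(\e.((d e) e))) (g h))))) ((\f.(\g.(\h.((f h) (g h))))) ((\f.(\g.(\h.(f (g h))))) (\d.(\e.((d e) e))))))
Step 5: ((w (\g.(\h.(\e.(((g h) e) e))))) ((\f.(\g.(\h.((f h) (g h))))) ((\f.(\g.(\h.(f (g h))))) (\d.(\e.((d e) e))))))
Step 6: ((w (\g.(\h.(\e.(((g h) e) e))))) (\g.(\h.((((\f.(\g.(\h.(f (g h))))) (\d.(\e.((d e) e)))) h) (g h)))))
Step 7: ((w (\g.(\h.(\e.(((g h) e) e))))) (\g.(\h.(((\g.(\h.((\d.(\e.((d e) e))) (g h)))) h) (g h)))))
Step 8: ((w (\g.(\h.(\e.(((g h) e) e))))) (\g.(\h.((\i.((\d.(\e.((d e) e))) (h i))) (g h)))))
Step 9: ((w (\g.(\h.(\e.(((g h) e) e))))) (\g.(\h.((\d.(\e.((d e) e))) (h (g h))))))
Step 10: ((w (\g.(\h.(\e.(((g h) e) e))))) (\g.(\h.(\e.(((h (g h)) e) e)))))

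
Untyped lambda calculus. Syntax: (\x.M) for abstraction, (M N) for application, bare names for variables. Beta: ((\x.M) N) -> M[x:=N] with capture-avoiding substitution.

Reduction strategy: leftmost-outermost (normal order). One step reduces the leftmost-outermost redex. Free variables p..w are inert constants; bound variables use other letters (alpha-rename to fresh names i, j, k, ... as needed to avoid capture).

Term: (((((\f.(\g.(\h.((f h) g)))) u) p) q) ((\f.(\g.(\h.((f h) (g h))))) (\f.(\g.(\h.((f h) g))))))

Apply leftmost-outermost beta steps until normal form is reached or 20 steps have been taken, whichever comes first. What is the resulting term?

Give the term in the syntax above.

Answer: (((u q) p) (\g.(\h.(\i.((h i) (g h))))))

Derivation:
Step 0: (((((\f.(\g.(\h.((f h) g)))) u) p) q) ((\f.(\g.(\h.((f h) (g h))))) (\f.(\g.(\h.((f h) g))))))
Step 1: ((((\g.(\h.((u h) g))) p) q) ((\f.(\g.(\h.((f h) (g h))))) (\f.(\g.(\h.((f h) g))))))
Step 2: (((\h.((u h) p)) q) ((\f.(\g.(\h.((f h) (g h))))) (\f.(\g.(\h.((f h) g))))))
Step 3: (((u q) p) ((\f.(\g.(\h.((f h) (g h))))) (\f.(\g.(\h.((f h) g))))))
Step 4: (((u q) p) (\g.(\h.(((\f.(\g.(\h.((f h) g)))) h) (g h)))))
Step 5: (((u q) p) (\g.(\h.((\g.(\i.((h i) g))) (g h)))))
Step 6: (((u q) p) (\g.(\h.(\i.((h i) (g h))))))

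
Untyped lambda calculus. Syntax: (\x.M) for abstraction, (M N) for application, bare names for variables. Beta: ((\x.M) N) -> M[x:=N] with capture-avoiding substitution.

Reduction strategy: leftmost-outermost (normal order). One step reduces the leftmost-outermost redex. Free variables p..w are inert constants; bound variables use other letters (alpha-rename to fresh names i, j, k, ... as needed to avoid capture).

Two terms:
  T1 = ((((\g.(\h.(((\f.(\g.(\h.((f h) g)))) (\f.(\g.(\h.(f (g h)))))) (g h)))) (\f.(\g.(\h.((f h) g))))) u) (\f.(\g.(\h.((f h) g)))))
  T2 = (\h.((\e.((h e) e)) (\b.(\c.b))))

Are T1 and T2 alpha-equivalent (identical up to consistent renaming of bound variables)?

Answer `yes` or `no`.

Term 1: ((((\g.(\h.(((\f.(\g.(\h.((f h) g)))) (\f.(\g.(\h.(f (g h)))))) (g h)))) (\f.(\g.(\h.((f h) g))))) u) (\f.(\g.(\h.((f h) g)))))
Term 2: (\h.((\e.((h e) e)) (\b.(\c.b))))
Alpha-equivalence: compare structure up to binder renaming.
Result: False

Answer: no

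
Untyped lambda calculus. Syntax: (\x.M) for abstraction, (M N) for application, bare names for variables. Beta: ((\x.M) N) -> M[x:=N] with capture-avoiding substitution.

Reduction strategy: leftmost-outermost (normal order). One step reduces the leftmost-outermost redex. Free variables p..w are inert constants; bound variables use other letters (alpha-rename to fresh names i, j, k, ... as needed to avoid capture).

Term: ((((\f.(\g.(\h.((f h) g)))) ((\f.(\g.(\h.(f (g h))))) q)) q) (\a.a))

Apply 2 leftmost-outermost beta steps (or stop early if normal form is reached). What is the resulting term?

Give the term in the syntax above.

Step 0: ((((\f.(\g.(\h.((f h) g)))) ((\f.(\g.(\h.(f (g h))))) q)) q) (\a.a))
Step 1: (((\g.(\h.((((\f.(\g.(\h.(f (g h))))) q) h) g))) q) (\a.a))
Step 2: ((\h.((((\f.(\g.(\h.(f (g h))))) q) h) q)) (\a.a))

Answer: ((\h.((((\f.(\g.(\h.(f (g h))))) q) h) q)) (\a.a))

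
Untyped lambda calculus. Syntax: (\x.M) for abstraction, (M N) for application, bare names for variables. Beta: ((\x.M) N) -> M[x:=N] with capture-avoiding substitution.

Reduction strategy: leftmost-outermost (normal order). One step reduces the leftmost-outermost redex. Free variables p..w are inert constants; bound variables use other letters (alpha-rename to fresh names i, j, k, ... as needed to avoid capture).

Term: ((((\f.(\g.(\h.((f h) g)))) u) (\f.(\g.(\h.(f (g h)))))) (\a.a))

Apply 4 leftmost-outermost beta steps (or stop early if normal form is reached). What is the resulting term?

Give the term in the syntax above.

Answer: ((u (\a.a)) (\f.(\g.(\h.(f (g h))))))

Derivation:
Step 0: ((((\f.(\g.(\h.((f h) g)))) u) (\f.(\g.(\h.(f (g h)))))) (\a.a))
Step 1: (((\g.(\h.((u h) g))) (\f.(\g.(\h.(f (g h)))))) (\a.a))
Step 2: ((\h.((u h) (\f.(\g.(\h.(f (g h))))))) (\a.a))
Step 3: ((u (\a.a)) (\f.(\g.(\h.(f (g h))))))
Step 4: (normal form reached)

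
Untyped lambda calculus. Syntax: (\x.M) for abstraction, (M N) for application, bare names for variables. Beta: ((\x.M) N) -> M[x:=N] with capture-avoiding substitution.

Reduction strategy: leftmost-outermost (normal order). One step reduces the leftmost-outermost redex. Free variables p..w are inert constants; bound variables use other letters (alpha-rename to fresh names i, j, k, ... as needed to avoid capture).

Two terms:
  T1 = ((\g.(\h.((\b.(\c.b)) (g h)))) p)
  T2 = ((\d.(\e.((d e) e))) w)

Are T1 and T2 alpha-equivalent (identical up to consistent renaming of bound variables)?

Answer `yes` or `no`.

Term 1: ((\g.(\h.((\b.(\c.b)) (g h)))) p)
Term 2: ((\d.(\e.((d e) e))) w)
Alpha-equivalence: compare structure up to binder renaming.
Result: False

Answer: no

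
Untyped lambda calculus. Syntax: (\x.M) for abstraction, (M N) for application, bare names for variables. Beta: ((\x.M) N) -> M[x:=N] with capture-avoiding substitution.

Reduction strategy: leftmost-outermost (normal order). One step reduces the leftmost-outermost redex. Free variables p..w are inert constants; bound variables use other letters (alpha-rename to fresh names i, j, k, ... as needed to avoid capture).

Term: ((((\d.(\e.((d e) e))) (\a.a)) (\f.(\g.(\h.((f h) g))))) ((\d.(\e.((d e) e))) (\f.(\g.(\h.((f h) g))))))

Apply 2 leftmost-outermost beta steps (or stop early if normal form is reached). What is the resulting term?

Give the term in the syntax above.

Step 0: ((((\d.(\e.((d e) e))) (\a.a)) (\f.(\g.(\h.((f h) g))))) ((\d.(\e.((d e) e))) (\f.(\g.(\h.((f h) g))))))
Step 1: (((\e.(((\a.a) e) e)) (\f.(\g.(\h.((f h) g))))) ((\d.(\e.((d e) e))) (\f.(\g.(\h.((f h) g))))))
Step 2: ((((\a.a) (\f.(\g.(\h.((f h) g))))) (\f.(\g.(\h.((f h) g))))) ((\d.(\e.((d e) e))) (\f.(\g.(\h.((f h) g))))))

Answer: ((((\a.a) (\f.(\g.(\h.((f h) g))))) (\f.(\g.(\h.((f h) g))))) ((\d.(\e.((d e) e))) (\f.(\g.(\h.((f h) g))))))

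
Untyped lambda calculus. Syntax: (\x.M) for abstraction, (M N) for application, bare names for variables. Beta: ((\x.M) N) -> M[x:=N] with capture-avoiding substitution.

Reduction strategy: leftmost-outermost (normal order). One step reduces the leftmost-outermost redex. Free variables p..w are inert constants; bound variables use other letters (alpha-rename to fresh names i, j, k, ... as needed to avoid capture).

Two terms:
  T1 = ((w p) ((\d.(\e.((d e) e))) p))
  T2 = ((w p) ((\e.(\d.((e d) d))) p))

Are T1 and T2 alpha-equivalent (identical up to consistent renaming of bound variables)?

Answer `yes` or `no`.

Term 1: ((w p) ((\d.(\e.((d e) e))) p))
Term 2: ((w p) ((\e.(\d.((e d) d))) p))
Alpha-equivalence: compare structure up to binder renaming.
Result: True

Answer: yes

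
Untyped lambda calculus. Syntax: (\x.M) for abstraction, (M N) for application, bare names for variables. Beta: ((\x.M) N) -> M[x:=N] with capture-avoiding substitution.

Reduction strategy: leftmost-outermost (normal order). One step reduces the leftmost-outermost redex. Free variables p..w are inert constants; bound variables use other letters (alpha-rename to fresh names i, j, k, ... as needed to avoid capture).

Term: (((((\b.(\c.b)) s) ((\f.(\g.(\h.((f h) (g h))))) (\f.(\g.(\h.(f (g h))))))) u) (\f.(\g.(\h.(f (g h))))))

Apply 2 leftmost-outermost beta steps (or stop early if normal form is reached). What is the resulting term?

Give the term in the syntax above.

Step 0: (((((\b.(\c.b)) s) ((\f.(\g.(\h.((f h) (g h))))) (\f.(\g.(\h.(f (g h))))))) u) (\f.(\g.(\h.(f (g h))))))
Step 1: ((((\c.s) ((\f.(\g.(\h.((f h) (g h))))) (\f.(\g.(\h.(f (g h))))))) u) (\f.(\g.(\h.(f (g h))))))
Step 2: ((s u) (\f.(\g.(\h.(f (g h))))))

Answer: ((s u) (\f.(\g.(\h.(f (g h))))))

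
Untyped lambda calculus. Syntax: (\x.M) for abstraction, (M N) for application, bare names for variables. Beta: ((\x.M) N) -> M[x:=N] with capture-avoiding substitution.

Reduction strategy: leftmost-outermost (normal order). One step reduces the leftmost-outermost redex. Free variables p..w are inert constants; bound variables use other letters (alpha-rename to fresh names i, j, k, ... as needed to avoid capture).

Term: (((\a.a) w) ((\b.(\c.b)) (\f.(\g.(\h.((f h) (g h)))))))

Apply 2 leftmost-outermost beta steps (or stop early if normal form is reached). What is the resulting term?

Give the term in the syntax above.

Answer: (w (\c.(\f.(\g.(\h.((f h) (g h)))))))

Derivation:
Step 0: (((\a.a) w) ((\b.(\c.b)) (\f.(\g.(\h.((f h) (g h)))))))
Step 1: (w ((\b.(\c.b)) (\f.(\g.(\h.((f h) (g h)))))))
Step 2: (w (\c.(\f.(\g.(\h.((f h) (g h)))))))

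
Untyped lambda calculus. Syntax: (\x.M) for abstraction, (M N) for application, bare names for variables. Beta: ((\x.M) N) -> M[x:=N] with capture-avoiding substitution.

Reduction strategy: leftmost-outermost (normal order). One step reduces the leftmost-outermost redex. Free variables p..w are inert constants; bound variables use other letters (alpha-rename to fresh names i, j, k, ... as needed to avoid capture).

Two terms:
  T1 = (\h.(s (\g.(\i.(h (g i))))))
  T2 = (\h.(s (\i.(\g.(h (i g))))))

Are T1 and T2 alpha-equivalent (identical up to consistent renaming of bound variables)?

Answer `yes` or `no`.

Term 1: (\h.(s (\g.(\i.(h (g i))))))
Term 2: (\h.(s (\i.(\g.(h (i g))))))
Alpha-equivalence: compare structure up to binder renaming.
Result: True

Answer: yes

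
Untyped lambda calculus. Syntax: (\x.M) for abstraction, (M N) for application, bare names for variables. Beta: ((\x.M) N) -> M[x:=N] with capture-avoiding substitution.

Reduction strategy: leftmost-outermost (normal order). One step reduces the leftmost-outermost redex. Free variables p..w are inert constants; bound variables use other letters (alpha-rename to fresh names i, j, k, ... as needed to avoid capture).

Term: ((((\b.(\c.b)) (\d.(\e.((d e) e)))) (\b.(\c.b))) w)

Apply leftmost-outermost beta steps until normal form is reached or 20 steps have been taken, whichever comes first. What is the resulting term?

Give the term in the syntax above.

Step 0: ((((\b.(\c.b)) (\d.(\e.((d e) e)))) (\b.(\c.b))) w)
Step 1: (((\c.(\d.(\e.((d e) e)))) (\b.(\c.b))) w)
Step 2: ((\d.(\e.((d e) e))) w)
Step 3: (\e.((w e) e))

Answer: (\e.((w e) e))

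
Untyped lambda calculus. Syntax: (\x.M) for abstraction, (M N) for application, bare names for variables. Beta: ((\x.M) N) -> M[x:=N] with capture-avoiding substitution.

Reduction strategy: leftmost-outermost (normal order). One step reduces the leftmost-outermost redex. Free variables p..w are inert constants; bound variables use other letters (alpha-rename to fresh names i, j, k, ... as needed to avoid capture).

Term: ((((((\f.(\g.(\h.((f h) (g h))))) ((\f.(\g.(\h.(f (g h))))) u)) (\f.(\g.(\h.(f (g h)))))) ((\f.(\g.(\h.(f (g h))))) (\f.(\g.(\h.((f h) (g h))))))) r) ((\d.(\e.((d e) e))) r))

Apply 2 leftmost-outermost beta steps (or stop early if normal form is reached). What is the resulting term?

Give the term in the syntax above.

Answer: ((((\h.((((\f.(\g.(\h.(f (g h))))) u) h) ((\f.(\g.(\h.(f (g h))))) h))) ((\f.(\g.(\h.(f (g h))))) (\f.(\g.(\h.((f h) (g h))))))) r) ((\d.(\e.((d e) e))) r))

Derivation:
Step 0: ((((((\f.(\g.(\h.((f h) (g h))))) ((\f.(\g.(\h.(f (g h))))) u)) (\f.(\g.(\h.(f (g h)))))) ((\f.(\g.(\h.(f (g h))))) (\f.(\g.(\h.((f h) (g h))))))) r) ((\d.(\e.((d e) e))) r))
Step 1: (((((\g.(\h.((((\f.(\g.(\h.(f (g h))))) u) h) (g h)))) (\f.(\g.(\h.(f (g h)))))) ((\f.(\g.(\h.(f (g h))))) (\f.(\g.(\h.((f h) (g h))))))) r) ((\d.(\e.((d e) e))) r))
Step 2: ((((\h.((((\f.(\g.(\h.(f (g h))))) u) h) ((\f.(\g.(\h.(f (g h))))) h))) ((\f.(\g.(\h.(f (g h))))) (\f.(\g.(\h.((f h) (g h))))))) r) ((\d.(\e.((d e) e))) r))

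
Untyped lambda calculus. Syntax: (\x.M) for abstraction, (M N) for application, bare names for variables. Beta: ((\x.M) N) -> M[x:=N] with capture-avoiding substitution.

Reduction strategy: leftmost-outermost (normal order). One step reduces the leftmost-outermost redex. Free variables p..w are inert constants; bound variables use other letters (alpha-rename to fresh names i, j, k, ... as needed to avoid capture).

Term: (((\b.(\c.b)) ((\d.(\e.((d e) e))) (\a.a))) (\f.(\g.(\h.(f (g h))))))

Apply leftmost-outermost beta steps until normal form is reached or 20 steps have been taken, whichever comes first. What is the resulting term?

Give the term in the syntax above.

Answer: (\e.(e e))

Derivation:
Step 0: (((\b.(\c.b)) ((\d.(\e.((d e) e))) (\a.a))) (\f.(\g.(\h.(f (g h))))))
Step 1: ((\c.((\d.(\e.((d e) e))) (\a.a))) (\f.(\g.(\h.(f (g h))))))
Step 2: ((\d.(\e.((d e) e))) (\a.a))
Step 3: (\e.(((\a.a) e) e))
Step 4: (\e.(e e))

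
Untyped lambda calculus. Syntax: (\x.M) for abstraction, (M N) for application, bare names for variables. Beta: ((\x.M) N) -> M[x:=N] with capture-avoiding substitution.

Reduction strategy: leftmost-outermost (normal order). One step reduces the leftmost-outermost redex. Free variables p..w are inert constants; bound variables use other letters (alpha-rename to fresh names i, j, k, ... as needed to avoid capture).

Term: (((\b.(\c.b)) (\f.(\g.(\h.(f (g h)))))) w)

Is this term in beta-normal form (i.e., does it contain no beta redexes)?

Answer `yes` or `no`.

Term: (((\b.(\c.b)) (\f.(\g.(\h.(f (g h)))))) w)
Found 1 beta redex(es).

Answer: no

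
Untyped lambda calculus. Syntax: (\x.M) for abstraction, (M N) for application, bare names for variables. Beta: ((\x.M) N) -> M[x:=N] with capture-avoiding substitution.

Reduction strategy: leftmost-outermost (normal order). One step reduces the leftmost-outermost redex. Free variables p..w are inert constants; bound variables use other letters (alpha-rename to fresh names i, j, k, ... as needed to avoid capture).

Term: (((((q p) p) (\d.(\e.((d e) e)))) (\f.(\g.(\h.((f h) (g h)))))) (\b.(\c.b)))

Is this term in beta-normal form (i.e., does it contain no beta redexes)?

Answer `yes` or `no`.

Term: (((((q p) p) (\d.(\e.((d e) e)))) (\f.(\g.(\h.((f h) (g h)))))) (\b.(\c.b)))
No beta redexes found.

Answer: yes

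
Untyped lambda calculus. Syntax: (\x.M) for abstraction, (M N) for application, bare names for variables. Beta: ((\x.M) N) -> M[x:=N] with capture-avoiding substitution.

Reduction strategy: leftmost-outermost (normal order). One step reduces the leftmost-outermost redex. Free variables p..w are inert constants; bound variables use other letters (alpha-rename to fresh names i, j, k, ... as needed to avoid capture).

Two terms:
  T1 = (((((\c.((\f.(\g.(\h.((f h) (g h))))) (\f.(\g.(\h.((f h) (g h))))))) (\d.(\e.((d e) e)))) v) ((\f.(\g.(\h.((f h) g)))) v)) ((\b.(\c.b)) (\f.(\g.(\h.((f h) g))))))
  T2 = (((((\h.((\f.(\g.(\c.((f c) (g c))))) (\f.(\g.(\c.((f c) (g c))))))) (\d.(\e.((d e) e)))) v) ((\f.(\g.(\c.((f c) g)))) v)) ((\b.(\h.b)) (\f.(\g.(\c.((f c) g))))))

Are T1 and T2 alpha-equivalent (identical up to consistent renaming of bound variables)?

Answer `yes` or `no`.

Answer: yes

Derivation:
Term 1: (((((\c.((\f.(\g.(\h.((f h) (g h))))) (\f.(\g.(\h.((f h) (g h))))))) (\d.(\e.((d e) e)))) v) ((\f.(\g.(\h.((f h) g)))) v)) ((\b.(\c.b)) (\f.(\g.(\h.((f h) g))))))
Term 2: (((((\h.((\f.(\g.(\c.((f c) (g c))))) (\f.(\g.(\c.((f c) (g c))))))) (\d.(\e.((d e) e)))) v) ((\f.(\g.(\c.((f c) g)))) v)) ((\b.(\h.b)) (\f.(\g.(\c.((f c) g))))))
Alpha-equivalence: compare structure up to binder renaming.
Result: True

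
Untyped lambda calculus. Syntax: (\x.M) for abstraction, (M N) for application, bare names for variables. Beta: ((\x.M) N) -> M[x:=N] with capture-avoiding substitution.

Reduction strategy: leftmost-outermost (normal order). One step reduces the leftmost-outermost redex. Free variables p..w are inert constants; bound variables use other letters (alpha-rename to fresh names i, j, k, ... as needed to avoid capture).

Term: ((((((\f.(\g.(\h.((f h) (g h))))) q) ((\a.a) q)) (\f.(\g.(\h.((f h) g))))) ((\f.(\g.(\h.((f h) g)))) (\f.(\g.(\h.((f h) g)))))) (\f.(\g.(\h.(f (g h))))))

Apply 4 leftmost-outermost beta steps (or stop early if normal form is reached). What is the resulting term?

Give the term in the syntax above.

Answer: ((((q (\f.(\g.(\h.((f h) g))))) (q (\f.(\g.(\h.((f h) g)))))) ((\f.(\g.(\h.((f h) g)))) (\f.(\g.(\h.((f h) g)))))) (\f.(\g.(\h.(f (g h))))))

Derivation:
Step 0: ((((((\f.(\g.(\h.((f h) (g h))))) q) ((\a.a) q)) (\f.(\g.(\h.((f h) g))))) ((\f.(\g.(\h.((f h) g)))) (\f.(\g.(\h.((f h) g)))))) (\f.(\g.(\h.(f (g h))))))
Step 1: (((((\g.(\h.((q h) (g h)))) ((\a.a) q)) (\f.(\g.(\h.((f h) g))))) ((\f.(\g.(\h.((f h) g)))) (\f.(\g.(\h.((f h) g)))))) (\f.(\g.(\h.(f (g h))))))
Step 2: ((((\h.((q h) (((\a.a) q) h))) (\f.(\g.(\h.((f h) g))))) ((\f.(\g.(\h.((f h) g)))) (\f.(\g.(\h.((f h) g)))))) (\f.(\g.(\h.(f (g h))))))
Step 3: ((((q (\f.(\g.(\h.((f h) g))))) (((\a.a) q) (\f.(\g.(\h.((f h) g)))))) ((\f.(\g.(\h.((f h) g)))) (\f.(\g.(\h.((f h) g)))))) (\f.(\g.(\h.(f (g h))))))
Step 4: ((((q (\f.(\g.(\h.((f h) g))))) (q (\f.(\g.(\h.((f h) g)))))) ((\f.(\g.(\h.((f h) g)))) (\f.(\g.(\h.((f h) g)))))) (\f.(\g.(\h.(f (g h))))))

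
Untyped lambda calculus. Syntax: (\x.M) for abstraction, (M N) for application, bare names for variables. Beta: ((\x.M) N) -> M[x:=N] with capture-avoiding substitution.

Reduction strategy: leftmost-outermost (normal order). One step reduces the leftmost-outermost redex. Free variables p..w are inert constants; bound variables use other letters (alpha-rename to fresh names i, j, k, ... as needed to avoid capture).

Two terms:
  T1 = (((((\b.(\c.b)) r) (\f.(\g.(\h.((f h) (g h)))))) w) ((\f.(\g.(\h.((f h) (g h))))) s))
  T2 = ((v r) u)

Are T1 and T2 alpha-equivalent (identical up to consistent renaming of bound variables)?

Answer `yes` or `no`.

Answer: no

Derivation:
Term 1: (((((\b.(\c.b)) r) (\f.(\g.(\h.((f h) (g h)))))) w) ((\f.(\g.(\h.((f h) (g h))))) s))
Term 2: ((v r) u)
Alpha-equivalence: compare structure up to binder renaming.
Result: False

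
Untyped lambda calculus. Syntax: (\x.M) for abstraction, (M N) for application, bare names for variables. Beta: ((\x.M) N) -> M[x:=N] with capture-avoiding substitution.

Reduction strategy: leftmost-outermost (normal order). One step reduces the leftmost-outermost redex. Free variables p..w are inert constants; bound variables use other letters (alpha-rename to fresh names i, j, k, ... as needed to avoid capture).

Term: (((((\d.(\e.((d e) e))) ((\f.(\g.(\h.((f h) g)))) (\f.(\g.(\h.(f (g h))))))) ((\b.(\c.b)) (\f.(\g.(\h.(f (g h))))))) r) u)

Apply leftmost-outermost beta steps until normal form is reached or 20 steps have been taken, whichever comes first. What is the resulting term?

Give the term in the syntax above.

Answer: (\g.(\h.(u (g h))))

Derivation:
Step 0: (((((\d.(\e.((d e) e))) ((\f.(\g.(\h.((f h) g)))) (\f.(\g.(\h.(f (g h))))))) ((\b.(\c.b)) (\f.(\g.(\h.(f (g h))))))) r) u)
Step 1: ((((\e.((((\f.(\g.(\h.((f h) g)))) (\f.(\g.(\h.(f (g h)))))) e) e)) ((\b.(\c.b)) (\f.(\g.(\h.(f (g h))))))) r) u)
Step 2: ((((((\f.(\g.(\h.((f h) g)))) (\f.(\g.(\h.(f (g h)))))) ((\b.(\c.b)) (\f.(\g.(\h.(f (g h))))))) ((\b.(\c.b)) (\f.(\g.(\h.(f (g h))))))) r) u)
Step 3: (((((\g.(\h.(((\f.(\g.(\h.(f (g h))))) h) g))) ((\b.(\c.b)) (\f.(\g.(\h.(f (g h))))))) ((\b.(\c.b)) (\f.(\g.(\h.(f (g h))))))) r) u)
Step 4: ((((\h.(((\f.(\g.(\h.(f (g h))))) h) ((\b.(\c.b)) (\f.(\g.(\h.(f (g h)))))))) ((\b.(\c.b)) (\f.(\g.(\h.(f (g h))))))) r) u)
Step 5: (((((\f.(\g.(\h.(f (g h))))) ((\b.(\c.b)) (\f.(\g.(\h.(f (g h))))))) ((\b.(\c.b)) (\f.(\g.(\h.(f (g h))))))) r) u)
Step 6: ((((\g.(\h.(((\b.(\c.b)) (\f.(\g.(\h.(f (g h)))))) (g h)))) ((\b.(\c.b)) (\f.(\g.(\h.(f (g h))))))) r) u)
Step 7: (((\h.(((\b.(\c.b)) (\f.(\g.(\h.(f (g h)))))) (((\b.(\c.b)) (\f.(\g.(\h.(f (g h)))))) h))) r) u)
Step 8: ((((\b.(\c.b)) (\f.(\g.(\h.(f (g h)))))) (((\b.(\c.b)) (\f.(\g.(\h.(f (g h)))))) r)) u)
Step 9: (((\c.(\f.(\g.(\h.(f (g h)))))) (((\b.(\c.b)) (\f.(\g.(\h.(f (g h)))))) r)) u)
Step 10: ((\f.(\g.(\h.(f (g h))))) u)
Step 11: (\g.(\h.(u (g h))))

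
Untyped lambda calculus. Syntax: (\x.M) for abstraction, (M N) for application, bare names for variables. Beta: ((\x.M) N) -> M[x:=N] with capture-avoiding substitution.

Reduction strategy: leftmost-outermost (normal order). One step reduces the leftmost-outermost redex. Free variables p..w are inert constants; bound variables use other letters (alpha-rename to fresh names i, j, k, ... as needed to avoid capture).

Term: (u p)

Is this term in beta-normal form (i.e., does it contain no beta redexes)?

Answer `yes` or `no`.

Term: (u p)
No beta redexes found.

Answer: yes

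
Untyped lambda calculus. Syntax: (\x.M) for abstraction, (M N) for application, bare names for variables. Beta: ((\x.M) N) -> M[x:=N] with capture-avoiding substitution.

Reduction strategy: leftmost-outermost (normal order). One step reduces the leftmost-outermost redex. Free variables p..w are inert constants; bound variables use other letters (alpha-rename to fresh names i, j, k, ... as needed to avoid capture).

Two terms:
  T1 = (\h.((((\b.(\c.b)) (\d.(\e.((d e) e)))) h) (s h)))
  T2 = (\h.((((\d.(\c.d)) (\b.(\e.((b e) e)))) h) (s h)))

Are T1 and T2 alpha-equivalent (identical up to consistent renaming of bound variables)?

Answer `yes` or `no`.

Answer: yes

Derivation:
Term 1: (\h.((((\b.(\c.b)) (\d.(\e.((d e) e)))) h) (s h)))
Term 2: (\h.((((\d.(\c.d)) (\b.(\e.((b e) e)))) h) (s h)))
Alpha-equivalence: compare structure up to binder renaming.
Result: True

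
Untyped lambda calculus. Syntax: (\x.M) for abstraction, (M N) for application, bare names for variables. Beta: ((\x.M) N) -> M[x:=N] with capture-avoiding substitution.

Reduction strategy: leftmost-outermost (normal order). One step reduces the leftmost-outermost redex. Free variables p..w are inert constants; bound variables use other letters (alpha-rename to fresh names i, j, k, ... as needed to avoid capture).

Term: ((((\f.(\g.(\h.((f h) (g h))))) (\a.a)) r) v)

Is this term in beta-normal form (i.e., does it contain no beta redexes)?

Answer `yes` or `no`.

Term: ((((\f.(\g.(\h.((f h) (g h))))) (\a.a)) r) v)
Found 1 beta redex(es).

Answer: no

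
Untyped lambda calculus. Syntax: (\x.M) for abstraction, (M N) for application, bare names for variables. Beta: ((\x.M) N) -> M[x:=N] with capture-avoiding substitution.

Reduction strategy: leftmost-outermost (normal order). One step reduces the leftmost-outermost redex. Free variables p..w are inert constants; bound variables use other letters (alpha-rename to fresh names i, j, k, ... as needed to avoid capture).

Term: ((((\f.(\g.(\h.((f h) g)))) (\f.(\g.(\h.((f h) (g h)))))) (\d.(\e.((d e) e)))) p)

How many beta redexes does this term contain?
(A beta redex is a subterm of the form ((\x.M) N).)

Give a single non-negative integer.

Answer: 1

Derivation:
Term: ((((\f.(\g.(\h.((f h) g)))) (\f.(\g.(\h.((f h) (g h)))))) (\d.(\e.((d e) e)))) p)
  Redex: ((\f.(\g.(\h.((f h) g)))) (\f.(\g.(\h.((f h) (g h))))))
Total redexes: 1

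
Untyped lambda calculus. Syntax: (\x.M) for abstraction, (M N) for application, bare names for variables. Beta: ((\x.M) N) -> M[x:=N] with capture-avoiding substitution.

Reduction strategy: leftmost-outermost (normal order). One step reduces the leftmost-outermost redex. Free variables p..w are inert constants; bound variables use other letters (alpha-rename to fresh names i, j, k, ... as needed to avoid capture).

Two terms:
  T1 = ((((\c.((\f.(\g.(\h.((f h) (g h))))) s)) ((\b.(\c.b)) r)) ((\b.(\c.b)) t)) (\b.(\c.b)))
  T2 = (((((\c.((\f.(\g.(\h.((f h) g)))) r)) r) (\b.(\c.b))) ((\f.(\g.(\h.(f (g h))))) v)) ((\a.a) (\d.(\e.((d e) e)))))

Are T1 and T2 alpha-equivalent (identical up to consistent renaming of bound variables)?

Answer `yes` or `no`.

Answer: no

Derivation:
Term 1: ((((\c.((\f.(\g.(\h.((f h) (g h))))) s)) ((\b.(\c.b)) r)) ((\b.(\c.b)) t)) (\b.(\c.b)))
Term 2: (((((\c.((\f.(\g.(\h.((f h) g)))) r)) r) (\b.(\c.b))) ((\f.(\g.(\h.(f (g h))))) v)) ((\a.a) (\d.(\e.((d e) e)))))
Alpha-equivalence: compare structure up to binder renaming.
Result: False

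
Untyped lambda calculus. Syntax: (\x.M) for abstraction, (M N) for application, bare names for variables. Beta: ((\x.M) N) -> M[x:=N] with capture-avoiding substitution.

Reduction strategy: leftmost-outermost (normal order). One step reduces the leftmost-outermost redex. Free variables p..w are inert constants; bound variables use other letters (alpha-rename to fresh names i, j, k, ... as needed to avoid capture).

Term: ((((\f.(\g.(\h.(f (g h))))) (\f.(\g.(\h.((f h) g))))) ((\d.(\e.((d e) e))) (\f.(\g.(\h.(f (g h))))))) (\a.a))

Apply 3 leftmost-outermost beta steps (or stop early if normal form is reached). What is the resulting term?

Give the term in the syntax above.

Step 0: ((((\f.(\g.(\h.(f (g h))))) (\f.(\g.(\h.((f h) g))))) ((\d.(\e.((d e) e))) (\f.(\g.(\h.(f (g h))))))) (\a.a))
Step 1: (((\g.(\h.((\f.(\g.(\h.((f h) g)))) (g h)))) ((\d.(\e.((d e) e))) (\f.(\g.(\h.(f (g h))))))) (\a.a))
Step 2: ((\h.((\f.(\g.(\h.((f h) g)))) (((\d.(\e.((d e) e))) (\f.(\g.(\h.(f (g h)))))) h))) (\a.a))
Step 3: ((\f.(\g.(\h.((f h) g)))) (((\d.(\e.((d e) e))) (\f.(\g.(\h.(f (g h)))))) (\a.a)))

Answer: ((\f.(\g.(\h.((f h) g)))) (((\d.(\e.((d e) e))) (\f.(\g.(\h.(f (g h)))))) (\a.a)))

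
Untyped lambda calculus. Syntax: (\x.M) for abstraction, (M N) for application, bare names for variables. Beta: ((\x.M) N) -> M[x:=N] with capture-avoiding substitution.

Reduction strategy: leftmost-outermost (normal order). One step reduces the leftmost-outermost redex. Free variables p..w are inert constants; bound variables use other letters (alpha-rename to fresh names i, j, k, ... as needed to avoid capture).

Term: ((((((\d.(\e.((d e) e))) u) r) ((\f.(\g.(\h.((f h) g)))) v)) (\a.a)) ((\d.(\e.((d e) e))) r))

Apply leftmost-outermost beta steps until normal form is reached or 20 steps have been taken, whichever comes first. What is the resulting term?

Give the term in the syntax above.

Step 0: ((((((\d.(\e.((d e) e))) u) r) ((\f.(\g.(\h.((f h) g)))) v)) (\a.a)) ((\d.(\e.((d e) e))) r))
Step 1: (((((\e.((u e) e)) r) ((\f.(\g.(\h.((f h) g)))) v)) (\a.a)) ((\d.(\e.((d e) e))) r))
Step 2: (((((u r) r) ((\f.(\g.(\h.((f h) g)))) v)) (\a.a)) ((\d.(\e.((d e) e))) r))
Step 3: (((((u r) r) (\g.(\h.((v h) g)))) (\a.a)) ((\d.(\e.((d e) e))) r))
Step 4: (((((u r) r) (\g.(\h.((v h) g)))) (\a.a)) (\e.((r e) e)))

Answer: (((((u r) r) (\g.(\h.((v h) g)))) (\a.a)) (\e.((r e) e)))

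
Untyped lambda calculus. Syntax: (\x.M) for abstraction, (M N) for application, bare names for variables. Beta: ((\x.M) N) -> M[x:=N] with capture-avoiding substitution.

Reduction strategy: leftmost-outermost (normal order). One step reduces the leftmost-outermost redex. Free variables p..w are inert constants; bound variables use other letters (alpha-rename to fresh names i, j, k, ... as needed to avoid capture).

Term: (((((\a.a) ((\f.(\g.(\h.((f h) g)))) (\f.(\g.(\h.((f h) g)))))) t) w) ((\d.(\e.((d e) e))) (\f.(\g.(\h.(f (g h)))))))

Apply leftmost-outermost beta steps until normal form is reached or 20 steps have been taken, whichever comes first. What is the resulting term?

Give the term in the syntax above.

Step 0: (((((\a.a) ((\f.(\g.(\h.((f h) g)))) (\f.(\g.(\h.((f h) g)))))) t) w) ((\d.(\e.((d e) e))) (\f.(\g.(\h.(f (g h)))))))
Step 1: (((((\f.(\g.(\h.((f h) g)))) (\f.(\g.(\h.((f h) g))))) t) w) ((\d.(\e.((d e) e))) (\f.(\g.(\h.(f (g h)))))))
Step 2: ((((\g.(\h.(((\f.(\g.(\h.((f h) g)))) h) g))) t) w) ((\d.(\e.((d e) e))) (\f.(\g.(\h.(f (g h)))))))
Step 3: (((\h.(((\f.(\g.(\h.((f h) g)))) h) t)) w) ((\d.(\e.((d e) e))) (\f.(\g.(\h.(f (g h)))))))
Step 4: ((((\f.(\g.(\h.((f h) g)))) w) t) ((\d.(\e.((d e) e))) (\f.(\g.(\h.(f (g h)))))))
Step 5: (((\g.(\h.((w h) g))) t) ((\d.(\e.((d e) e))) (\f.(\g.(\h.(f (g h)))))))
Step 6: ((\h.((w h) t)) ((\d.(\e.((d e) e))) (\f.(\g.(\h.(f (g h)))))))
Step 7: ((w ((\d.(\e.((d e) e))) (\f.(\g.(\h.(f (g h))))))) t)
Step 8: ((w (\e.(((\f.(\g.(\h.(f (g h))))) e) e))) t)
Step 9: ((w (\e.((\g.(\h.(e (g h)))) e))) t)
Step 10: ((w (\e.(\h.(e (e h))))) t)

Answer: ((w (\e.(\h.(e (e h))))) t)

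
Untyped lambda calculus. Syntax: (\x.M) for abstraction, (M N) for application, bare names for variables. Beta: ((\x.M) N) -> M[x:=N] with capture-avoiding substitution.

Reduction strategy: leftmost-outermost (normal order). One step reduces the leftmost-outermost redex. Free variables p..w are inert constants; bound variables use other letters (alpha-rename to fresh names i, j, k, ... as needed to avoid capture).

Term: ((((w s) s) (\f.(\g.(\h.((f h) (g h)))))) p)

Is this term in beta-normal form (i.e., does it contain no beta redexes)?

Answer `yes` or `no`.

Term: ((((w s) s) (\f.(\g.(\h.((f h) (g h)))))) p)
No beta redexes found.

Answer: yes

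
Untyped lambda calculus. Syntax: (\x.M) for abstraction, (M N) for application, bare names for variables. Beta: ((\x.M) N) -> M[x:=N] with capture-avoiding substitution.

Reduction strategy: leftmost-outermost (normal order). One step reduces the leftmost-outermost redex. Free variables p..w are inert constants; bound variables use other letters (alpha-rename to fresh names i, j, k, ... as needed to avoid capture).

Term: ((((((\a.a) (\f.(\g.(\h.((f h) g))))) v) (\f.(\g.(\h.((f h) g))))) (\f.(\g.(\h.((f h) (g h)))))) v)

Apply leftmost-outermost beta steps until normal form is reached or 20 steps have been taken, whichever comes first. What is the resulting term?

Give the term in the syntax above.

Answer: (((v (\f.(\g.(\h.((f h) (g h)))))) (\f.(\g.(\h.((f h) g))))) v)

Derivation:
Step 0: ((((((\a.a) (\f.(\g.(\h.((f h) g))))) v) (\f.(\g.(\h.((f h) g))))) (\f.(\g.(\h.((f h) (g h)))))) v)
Step 1: (((((\f.(\g.(\h.((f h) g)))) v) (\f.(\g.(\h.((f h) g))))) (\f.(\g.(\h.((f h) (g h)))))) v)
Step 2: ((((\g.(\h.((v h) g))) (\f.(\g.(\h.((f h) g))))) (\f.(\g.(\h.((f h) (g h)))))) v)
Step 3: (((\h.((v h) (\f.(\g.(\h.((f h) g)))))) (\f.(\g.(\h.((f h) (g h)))))) v)
Step 4: (((v (\f.(\g.(\h.((f h) (g h)))))) (\f.(\g.(\h.((f h) g))))) v)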